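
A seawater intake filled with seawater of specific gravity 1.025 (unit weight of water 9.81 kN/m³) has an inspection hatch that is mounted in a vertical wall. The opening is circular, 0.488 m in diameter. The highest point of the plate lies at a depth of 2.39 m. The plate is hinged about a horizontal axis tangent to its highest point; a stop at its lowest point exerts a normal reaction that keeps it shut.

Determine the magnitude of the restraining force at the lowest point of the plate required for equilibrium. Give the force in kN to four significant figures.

P ≈ 2.534 kN

γ = 1.025 × 9.81 = 10.05525 kN/m³.
The centroid is at the centre, 0.244 m below the top of the plate, so the centroid depth is h_c = 2.39 + 0.244 = 2.634 m.
A = π(0.244)² = 0.187038 m².
Resultant F = γ·h_c·A = 10.05525 × 2.634 × 0.187038 = 4.9538 kN.
I_c = πr⁴/4 = π × 0.244⁴/4 = 0.00278387 m⁴.
Centre of pressure: y_p = y_c + I_c/(y_c·A) = 2.634 + 0.00278387/(2.634 × 0.187038) = 2.634 + 0.00565071 = 2.63965 m along the plane.
The resultant acts 0.244 + 0.00565071 = 0.249651 m (along the plate) below the hinge at the top edge, so the moment about the hinge is M = F × 0.249651 = 4.9538 × 0.249651 = 1.23672 kN·m.
A normal force at the bottom, 0.488 m from the hinge, must supply this moment: P = 1.23672/0.488 = 2.53426 kN.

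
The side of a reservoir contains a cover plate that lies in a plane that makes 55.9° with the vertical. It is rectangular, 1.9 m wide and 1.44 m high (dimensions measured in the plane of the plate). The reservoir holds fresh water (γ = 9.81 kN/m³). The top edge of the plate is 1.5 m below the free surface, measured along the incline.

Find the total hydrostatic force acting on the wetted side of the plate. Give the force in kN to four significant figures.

F ≈ 33.41 kN

γ = 9.81 kN/m³.
The plate makes 55.9° with the vertical, i.e. θ = 90° − 55.9° = 34.1° to the horizontal. Measuring y along the incline from the free-surface line, vertical depth h = y·sinθ with sinθ = 0.560639.
The centroid lies 1.44/2 = 0.72 m below the top edge, so y_c = 1.5 + 0.72 = 2.22 m and h_c = 2.22 × 0.560639 = 1.24462 m.
A = 1.9 × 1.44 = 2.736 m².
Resultant F = γ·h_c·A = 9.81 × 1.24462 × 2.736 = 33.4058 kN.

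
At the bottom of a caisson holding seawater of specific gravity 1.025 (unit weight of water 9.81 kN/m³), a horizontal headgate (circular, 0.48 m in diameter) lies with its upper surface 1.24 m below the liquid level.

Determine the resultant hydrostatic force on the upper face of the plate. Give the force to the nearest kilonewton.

F ≈ 2 kN

γ = 1.025 × 9.81 = 10.05525 kN/m³.
The plate is horizontal, so pressure is uniform at p = γ·h = 10.05525 × 1.24 = 12.4685 kN/m².
A = π(0.24)² = 0.180956 m².
F = p·A = 12.4685 × 0.180956 = 2.25625 kN.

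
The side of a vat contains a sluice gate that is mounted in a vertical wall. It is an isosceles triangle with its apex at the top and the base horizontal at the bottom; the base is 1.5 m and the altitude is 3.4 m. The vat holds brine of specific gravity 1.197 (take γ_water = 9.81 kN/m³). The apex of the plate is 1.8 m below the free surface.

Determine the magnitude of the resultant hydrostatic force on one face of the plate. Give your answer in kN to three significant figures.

γ = 1.197 × 9.81 = 11.74257 kN/m³.
With the apex up, the centroid sits 2h/3 = 2 × 3.4/3 = 2.26667 m below the apex, so the centroid depth is h_c = 1.8 + 2.26667 = 4.06667 m.
A = ½ × 1.5 × 3.4 = 2.55 m².
Resultant F = γ·h_c·A = 11.74257 × 4.06667 × 2.55 = 121.771 kN.

F ≈ 122 kN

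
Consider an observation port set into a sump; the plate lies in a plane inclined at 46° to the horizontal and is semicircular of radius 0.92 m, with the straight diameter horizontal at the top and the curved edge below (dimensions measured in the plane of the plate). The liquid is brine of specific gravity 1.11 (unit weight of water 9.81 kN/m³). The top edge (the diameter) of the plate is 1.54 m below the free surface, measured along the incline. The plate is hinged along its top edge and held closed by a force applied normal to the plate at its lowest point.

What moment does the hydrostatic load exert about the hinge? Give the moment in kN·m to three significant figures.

M ≈ 8.47 kN·m

γ = 1.11 × 9.81 = 10.8891 kN/m³.
Let θ = 46° be the plate's angle to the horizontal; measure y along the incline from where the plane meets the free surface. Vertical depth h = y·sinθ with sinθ = 0.719340.
The centroid of a semicircle lies 4r/(3π) = 0.39046 m from the diameter, here below the top edge, so y_c = 1.54 + 0.39046 = 1.93046 m and h_c = 1.93046 × 0.719340 = 1.38866 m.
A = πr²/2 = π × 0.92²/2 = 1.32952 m².
Resultant F = γ·h_c·A = 10.8891 × 1.38866 × 1.32952 = 20.104 kN.
I_c = (π/8 − 8/(9π))·r⁴ = 0.109757 × 0.92⁴ = 0.0786291 m⁴.
Centre of pressure: y_p = y_c + I_c/(y_c·A) = 1.93046 + 0.0786291/(1.93046 × 1.32952) = 1.93046 + 0.0306357 = 1.9611 m along the plane.
The resultant acts 0.39046 + 0.0306357 = 0.421096 m (along the plate) below the hinge at the top edge, so the moment about the hinge is M = F × 0.421096 = 20.104 × 0.421096 = 8.46571 kN·m.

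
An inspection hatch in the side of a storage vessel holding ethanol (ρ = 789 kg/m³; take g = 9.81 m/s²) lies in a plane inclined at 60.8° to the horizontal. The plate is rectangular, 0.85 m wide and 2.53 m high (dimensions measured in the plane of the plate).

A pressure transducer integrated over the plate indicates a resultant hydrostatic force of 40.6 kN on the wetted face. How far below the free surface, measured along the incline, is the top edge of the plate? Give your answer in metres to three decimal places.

γ = ρg = 789 × 9.81 / 1000 = 7.74009 kN/m³.
A = 0.85 × 2.53 = 2.1505 m².
From F = γ·h_c·A, the centroid depth is h_c = 40.6/(7.74009 × 2.1505) = 2.43916 m.
Let θ = 60.8° be the plate's angle to the horizontal; measure y along the incline from where the plane meets the free surface. Vertical depth h = y·sinθ with sinθ = 0.872922.
Along the incline, y_c = h_c/sinθ = 2.43916/0.872922 = 2.79425 m.
The centroid lies 2.53/2 = 1.265 m below the top edge, so the top edge sits at y_top = 2.79425 − 1.265 = 1.52925 m along the incline.

y_top ≈ 1.529 m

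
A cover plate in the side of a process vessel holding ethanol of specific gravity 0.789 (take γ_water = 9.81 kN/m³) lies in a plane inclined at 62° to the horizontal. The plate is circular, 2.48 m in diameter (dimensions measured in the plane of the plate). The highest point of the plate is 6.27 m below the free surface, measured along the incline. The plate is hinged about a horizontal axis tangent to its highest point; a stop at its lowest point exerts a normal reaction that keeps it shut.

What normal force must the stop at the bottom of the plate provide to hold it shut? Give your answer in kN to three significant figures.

γ = 0.789 × 9.81 = 7.74009 kN/m³.
Let θ = 62° be the plate's angle to the horizontal; measure y along the incline from where the plane meets the free surface. Vertical depth h = y·sinθ with sinθ = 0.882948.
The centroid is at the centre, 1.24 m below the top of the plate, so y_c = 6.27 + 1.24 = 7.51 m and h_c = 7.51 × 0.882948 = 6.63094 m.
A = π(1.24)² = 4.83051 m².
Resultant F = γ·h_c·A = 7.74009 × 6.63094 × 4.83051 = 247.921 kN.
I_c = πr⁴/4 = π × 1.24⁴/4 = 1.85685 m⁴.
Centre of pressure: y_p = y_c + I_c/(y_c·A) = 7.51 + 1.85685/(7.51 × 4.83051) = 7.51 + 0.0511851 = 7.56119 m along the plane.
The resultant acts 1.24 + 0.0511851 = 1.29119 m (along the plate) below the hinge at the top edge, so the moment about the hinge is M = F × 1.29119 = 247.921 × 1.29119 = 320.113 kN·m.
A normal force at the bottom, 2.48 m from the hinge, must supply this moment: P = 320.113/2.48 = 129.078 kN.

P ≈ 129 kN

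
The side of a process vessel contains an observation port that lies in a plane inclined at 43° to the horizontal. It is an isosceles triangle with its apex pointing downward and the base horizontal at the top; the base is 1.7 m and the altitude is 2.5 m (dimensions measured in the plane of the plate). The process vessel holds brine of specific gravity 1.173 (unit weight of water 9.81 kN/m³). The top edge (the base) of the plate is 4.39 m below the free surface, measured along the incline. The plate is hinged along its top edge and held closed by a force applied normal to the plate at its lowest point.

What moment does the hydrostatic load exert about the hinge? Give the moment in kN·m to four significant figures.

γ = 1.173 × 9.81 = 11.50713 kN/m³.
Let θ = 43° be the plate's angle to the horizontal; measure y along the incline from where the plane meets the free surface. Vertical depth h = y·sinθ with sinθ = 0.681998.
With the apex down, the centroid sits h/3 = 2.5/3 = 0.833333 m below the base (the top edge), so y_c = 4.39 + 0.833333 = 5.22333 m and h_c = 5.22333 × 0.681998 = 3.5623 m.
A = ½ × 1.7 × 2.5 = 2.125 m².
Resultant F = γ·h_c·A = 11.50713 × 3.5623 × 2.125 = 87.1077 kN.
I_c = b·h³/36 = 1.7 × 2.5³/36 = 0.737847 m⁴.
Centre of pressure: y_p = y_c + I_c/(y_c·A) = 5.22333 + 0.737847/(5.22333 × 2.125) = 5.22333 + 0.0664752 = 5.28981 m along the plane.
The resultant acts 0.833333 + 0.0664752 = 0.899808 m (along the plate) below the hinge at the top edge, so the moment about the hinge is M = F × 0.899808 = 87.1077 × 0.899808 = 78.3802 kN·m.

M ≈ 78.38 kN·m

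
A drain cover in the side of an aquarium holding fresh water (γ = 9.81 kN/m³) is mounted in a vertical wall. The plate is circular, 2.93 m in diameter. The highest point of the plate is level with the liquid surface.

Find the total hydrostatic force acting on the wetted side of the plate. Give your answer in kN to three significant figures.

γ = 9.81 kN/m³.
The centroid is at the centre, 1.465 m below the top of the plate, so the centroid depth is h_c = 1.465 m.
A = π(1.465)² = 6.74256 m².
Resultant F = γ·h_c·A = 9.81 × 1.465 × 6.74256 = 96.9017 kN.

F ≈ 96.9 kN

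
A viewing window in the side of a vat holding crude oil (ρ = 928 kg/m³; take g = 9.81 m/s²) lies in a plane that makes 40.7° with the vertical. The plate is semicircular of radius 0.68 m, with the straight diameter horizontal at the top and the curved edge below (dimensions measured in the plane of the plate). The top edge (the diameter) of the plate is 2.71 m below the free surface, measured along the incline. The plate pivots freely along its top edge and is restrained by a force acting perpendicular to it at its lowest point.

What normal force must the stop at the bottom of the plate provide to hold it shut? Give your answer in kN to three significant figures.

γ = ρg = 928 × 9.81 / 1000 = 9.10368 kN/m³.
The plate makes 40.7° with the vertical, i.e. θ = 90° − 40.7° = 49.3° to the horizontal. Measuring y along the incline from the free-surface line, vertical depth h = y·sinθ with sinθ = 0.758134.
The centroid of a semicircle lies 4r/(3π) = 0.288601 m from the diameter, here below the top edge, so y_c = 2.71 + 0.288601 = 2.9986 m and h_c = 2.9986 × 0.758134 = 2.27334 m.
A = πr²/2 = π × 0.68²/2 = 0.726336 m².
Resultant F = γ·h_c·A = 9.10368 × 2.27334 × 0.726336 = 15.0321 kN.
I_c = (π/8 − 8/(9π))·r⁴ = 0.109757 × 0.68⁴ = 0.0234676 m⁴.
Centre of pressure: y_p = y_c + I_c/(y_c·A) = 2.9986 + 0.0234676/(2.9986 × 0.726336) = 2.9986 + 0.0107749 = 3.00937 m along the plane.
The resultant acts 0.288601 + 0.0107749 = 0.299376 m (along the plate) below the hinge at the top edge, so the moment about the hinge is M = F × 0.299376 = 15.0321 × 0.299376 = 4.50025 kN·m.
A normal force at the bottom, 0.68 m from the hinge, must supply this moment: P = 4.50025/0.68 = 6.61801 kN.

P ≈ 6.62 kN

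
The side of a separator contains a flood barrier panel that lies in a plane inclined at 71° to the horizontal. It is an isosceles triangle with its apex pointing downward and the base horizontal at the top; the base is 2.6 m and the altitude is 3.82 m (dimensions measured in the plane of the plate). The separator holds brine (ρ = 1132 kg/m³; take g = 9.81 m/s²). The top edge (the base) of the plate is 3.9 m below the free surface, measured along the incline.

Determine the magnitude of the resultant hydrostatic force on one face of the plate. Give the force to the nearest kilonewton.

F ≈ 270 kN

γ = ρg = 1132 × 9.81 / 1000 = 11.10492 kN/m³.
Let θ = 71° be the plate's angle to the horizontal; measure y along the incline from where the plane meets the free surface. Vertical depth h = y·sinθ with sinθ = 0.945519.
With the apex down, the centroid sits h/3 = 3.82/3 = 1.27333 m below the base (the top edge), so y_c = 3.9 + 1.27333 = 5.17333 m and h_c = 5.17333 × 0.945519 = 4.89148 m.
A = ½ × 2.6 × 3.82 = 4.966 m².
Resultant F = γ·h_c·A = 11.10492 × 4.89148 × 4.966 = 269.751 kN.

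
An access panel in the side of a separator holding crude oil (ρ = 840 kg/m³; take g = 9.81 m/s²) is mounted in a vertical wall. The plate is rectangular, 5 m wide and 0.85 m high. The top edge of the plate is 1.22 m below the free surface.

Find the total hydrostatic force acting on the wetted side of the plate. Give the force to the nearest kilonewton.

γ = ρg = 840 × 9.81 / 1000 = 8.2404 kN/m³.
The centroid lies 0.85/2 = 0.425 m below the top edge, so the centroid depth is h_c = 1.22 + 0.425 = 1.645 m.
A = 5 × 0.85 = 4.25 m².
Resultant F = γ·h_c·A = 8.2404 × 1.645 × 4.25 = 57.6107 kN.

F ≈ 58 kN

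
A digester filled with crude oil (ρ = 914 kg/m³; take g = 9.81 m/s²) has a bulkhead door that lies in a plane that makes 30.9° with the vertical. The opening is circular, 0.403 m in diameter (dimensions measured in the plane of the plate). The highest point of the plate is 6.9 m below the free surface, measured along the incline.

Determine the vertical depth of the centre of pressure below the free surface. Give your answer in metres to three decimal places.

h_p = 6.095 m

γ = ρg = 914 × 9.81 / 1000 = 8.96634 kN/m³.
The plate makes 30.9° with the vertical, i.e. θ = 90° − 30.9° = 59.1° to the horizontal. Measuring y along the incline from the free-surface line, vertical depth h = y·sinθ with sinθ = 0.858065.
The centroid is at the centre, 0.2015 m below the top of the plate, so y_c = 6.9 + 0.2015 = 7.1015 m and h_c = 7.1015 × 0.858065 = 6.09355 m.
A = π(0.2015)² = 0.127556 m².
Resultant F = γ·h_c·A = 8.96634 × 6.09355 × 0.127556 = 6.96926 kN.
I_c = πr⁴/4 = π × 0.2015⁴/4 = 0.00129476 m⁴.
Centre of pressure: y_p = y_c + I_c/(y_c·A) = 7.1015 + 0.00129476/(7.1015 × 0.127556) = 7.1015 + 0.00142935 = 7.10293 m along the plane.
Vertically, h_p = y_p·sinθ = 7.10293 × 0.858065 = 6.09478 m.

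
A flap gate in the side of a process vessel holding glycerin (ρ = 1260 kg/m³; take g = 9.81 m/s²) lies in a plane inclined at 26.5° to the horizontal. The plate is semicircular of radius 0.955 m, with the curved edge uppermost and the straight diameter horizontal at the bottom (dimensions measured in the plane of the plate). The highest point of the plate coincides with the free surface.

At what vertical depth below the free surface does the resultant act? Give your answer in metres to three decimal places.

h_p = 0.297 m

γ = ρg = 1260 × 9.81 / 1000 = 12.3606 kN/m³.
Let θ = 26.5° be the plate's angle to the horizontal; measure y along the incline from where the plane meets the free surface. Vertical depth h = y·sinθ with sinθ = 0.446198.
The centroid lies 4r/(3π) = 0.405315 m above the diameter, so r − 4r/(3π) = 0.955 − 0.405315 = 0.549685 m below the topmost point, so y_c = 0.549685 m and h_c = 0.549685 × 0.446198 = 0.245268 m.
A = πr²/2 = π × 0.955²/2 = 1.43261 m².
Resultant F = γ·h_c·A = 12.3606 × 0.245268 × 1.43261 = 4.34319 kN.
I_c = (π/8 − 8/(9π))·r⁴ = 0.109757 × 0.955⁴ = 0.0912947 m⁴.
Centre of pressure: y_p = y_c + I_c/(y_c·A) = 0.549685 + 0.0912947/(0.549685 × 1.43261) = 0.549685 + 0.115932 = 0.665617 m along the plane.
Vertically, h_p = y_p·sinθ = 0.665617 × 0.446198 = 0.296997 m.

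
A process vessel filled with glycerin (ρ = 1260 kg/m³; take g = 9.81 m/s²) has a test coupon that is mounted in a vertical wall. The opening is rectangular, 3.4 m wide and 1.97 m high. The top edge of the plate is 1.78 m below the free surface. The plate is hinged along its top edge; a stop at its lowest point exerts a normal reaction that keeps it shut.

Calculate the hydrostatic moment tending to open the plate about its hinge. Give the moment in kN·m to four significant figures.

γ = ρg = 1260 × 9.81 / 1000 = 12.3606 kN/m³.
The centroid lies 1.97/2 = 0.985 m below the top edge, so the centroid depth is h_c = 1.78 + 0.985 = 2.765 m.
A = 3.4 × 1.97 = 6.698 m².
Resultant F = γ·h_c·A = 12.3606 × 2.765 × 6.698 = 228.918 kN.
I_c = b·h³/12 = 3.4 × 1.97³/12 = 2.16619 m⁴.
Centre of pressure: y_p = y_c + I_c/(y_c·A) = 2.765 + 2.16619/(2.765 × 6.698) = 2.765 + 0.116965 = 2.88197 m along the plane.
The resultant acts 0.985 + 0.116965 = 1.10197 m (along the plate) below the hinge at the top edge, so the moment about the hinge is M = F × 1.10197 = 228.918 × 1.10197 = 252.261 kN·m.

M ≈ 252.3 kN·m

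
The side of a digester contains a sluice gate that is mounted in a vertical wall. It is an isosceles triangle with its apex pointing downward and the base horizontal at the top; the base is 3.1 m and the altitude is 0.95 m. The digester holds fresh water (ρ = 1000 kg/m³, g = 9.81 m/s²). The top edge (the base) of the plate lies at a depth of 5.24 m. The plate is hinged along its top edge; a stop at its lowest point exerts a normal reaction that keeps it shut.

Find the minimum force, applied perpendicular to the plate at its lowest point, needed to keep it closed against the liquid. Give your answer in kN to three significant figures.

P ≈ 27.5 kN

γ = ρg = 1000 × 9.81 = 9810 N/m³ = 9.81 kN/m³.
With the apex down, the centroid sits h/3 = 0.95/3 = 0.316667 m below the base (the top edge), so the centroid depth is h_c = 5.24 + 0.316667 = 5.55667 m.
A = ½ × 3.1 × 0.95 = 1.4725 m².
Resultant F = γ·h_c·A = 9.81 × 5.55667 × 1.4725 = 80.2673 kN.
I_c = b·h³/36 = 3.1 × 0.95³/36 = 0.0738295 m⁴.
Centre of pressure: y_p = y_c + I_c/(y_c·A) = 5.55667 + 0.0738295/(5.55667 × 1.4725) = 5.55667 + 0.00902319 = 5.56569 m along the plane.
The resultant acts 0.316667 + 0.00902319 = 0.32569 m (along the plate) below the hinge at the top edge, so the moment about the hinge is M = F × 0.32569 = 80.2673 × 0.32569 = 26.1423 kN·m.
A normal force at the bottom, 0.95 m from the hinge, must supply this moment: P = 26.1423/0.95 = 27.5182 kN.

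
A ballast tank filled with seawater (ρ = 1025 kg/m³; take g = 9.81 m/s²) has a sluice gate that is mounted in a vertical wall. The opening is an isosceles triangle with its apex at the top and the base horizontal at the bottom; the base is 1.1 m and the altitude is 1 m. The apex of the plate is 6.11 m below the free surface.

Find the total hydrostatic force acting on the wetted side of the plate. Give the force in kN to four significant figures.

γ = ρg = 1025 × 9.81 / 1000 = 10.05525 kN/m³.
With the apex up, the centroid sits 2h/3 = 2 × 1/3 = 0.666667 m below the apex, so the centroid depth is h_c = 6.11 + 0.666667 = 6.77667 m.
A = ½ × 1.1 × 1 = 0.55 m².
Resultant F = γ·h_c·A = 10.05525 × 6.77667 × 0.55 = 37.4776 kN.

F ≈ 37.48 kN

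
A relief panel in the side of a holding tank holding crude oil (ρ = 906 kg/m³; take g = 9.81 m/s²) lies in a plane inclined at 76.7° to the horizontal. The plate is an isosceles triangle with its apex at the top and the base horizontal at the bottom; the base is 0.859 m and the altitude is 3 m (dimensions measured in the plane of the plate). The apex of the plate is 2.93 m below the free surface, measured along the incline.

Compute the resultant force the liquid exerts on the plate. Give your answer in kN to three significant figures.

γ = ρg = 906 × 9.81 / 1000 = 8.88786 kN/m³.
Let θ = 76.7° be the plate's angle to the horizontal; measure y along the incline from where the plane meets the free surface. Vertical depth h = y·sinθ with sinθ = 0.973179.
With the apex up, the centroid sits 2h/3 = 2 × 3/3 = 2 m below the apex, so y_c = 2.93 + 2 = 4.93 m and h_c = 4.93 × 0.973179 = 4.79777 m.
A = ½ × 0.859 × 3 = 1.2885 m².
Resultant F = γ·h_c·A = 8.88786 × 4.79777 × 1.2885 = 54.9441 kN.

F ≈ 54.9 kN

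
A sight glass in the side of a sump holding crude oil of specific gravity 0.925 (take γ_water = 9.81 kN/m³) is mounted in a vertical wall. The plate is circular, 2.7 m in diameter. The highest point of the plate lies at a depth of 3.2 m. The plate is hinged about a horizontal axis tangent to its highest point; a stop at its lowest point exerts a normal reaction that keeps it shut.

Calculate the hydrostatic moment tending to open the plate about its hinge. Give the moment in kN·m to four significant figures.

γ = 0.925 × 9.81 = 9.07425 kN/m³.
The centroid is at the centre, 1.35 m below the top of the plate, so the centroid depth is h_c = 3.2 + 1.35 = 4.55 m.
A = π(1.35)² = 5.72555 m².
Resultant F = γ·h_c·A = 9.07425 × 4.55 × 5.72555 = 236.396 kN.
I_c = πr⁴/4 = π × 1.35⁴/4 = 2.6087 m⁴.
Centre of pressure: y_p = y_c + I_c/(y_c·A) = 4.55 + 2.6087/(4.55 × 5.72555) = 4.55 + 0.100137 = 4.65014 m along the plane.
The resultant acts 1.35 + 0.100137 = 1.45014 m (along the plate) below the hinge at the top edge, so the moment about the hinge is M = F × 1.45014 = 236.396 × 1.45014 = 342.807 kN·m.

M ≈ 342.8 kN·m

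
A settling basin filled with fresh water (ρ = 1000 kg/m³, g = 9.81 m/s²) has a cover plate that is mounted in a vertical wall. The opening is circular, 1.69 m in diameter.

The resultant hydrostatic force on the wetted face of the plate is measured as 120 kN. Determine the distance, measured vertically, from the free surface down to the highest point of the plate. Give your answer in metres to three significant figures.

d_top ≈ 4.61 m

γ = ρg = 1000 × 9.81 = 9810 N/m³ = 9.81 kN/m³.
A = π(0.845)² = 2.24318 m².
From F = γ·h_c·A, the centroid depth is h_c = 120/(9.81 × 2.24318) = 5.45316 m.
The centroid is at the centre, 0.845 m below the top of the plate, so the highest point sits at h_top = 5.45316 − 0.845 = 4.60816 m below the surface.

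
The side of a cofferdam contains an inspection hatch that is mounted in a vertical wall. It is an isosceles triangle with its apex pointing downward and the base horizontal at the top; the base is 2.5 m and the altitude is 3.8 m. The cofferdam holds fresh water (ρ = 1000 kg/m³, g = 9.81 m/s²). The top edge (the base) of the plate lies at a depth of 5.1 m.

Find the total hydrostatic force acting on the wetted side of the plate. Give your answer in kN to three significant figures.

F ≈ 297 kN

γ = ρg = 1000 × 9.81 = 9810 N/m³ = 9.81 kN/m³.
With the apex down, the centroid sits h/3 = 3.8/3 = 1.26667 m below the base (the top edge), so the centroid depth is h_c = 5.1 + 1.26667 = 6.36667 m.
A = ½ × 2.5 × 3.8 = 4.75 m².
Resultant F = γ·h_c·A = 9.81 × 6.36667 × 4.75 = 296.671 kN.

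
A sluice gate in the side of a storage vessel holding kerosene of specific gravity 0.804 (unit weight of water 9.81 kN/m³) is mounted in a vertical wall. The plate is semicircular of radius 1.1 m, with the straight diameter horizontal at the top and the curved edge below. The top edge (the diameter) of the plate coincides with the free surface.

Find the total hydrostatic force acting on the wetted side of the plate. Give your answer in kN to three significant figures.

γ = 0.804 × 9.81 = 7.88724 kN/m³.
The centroid of a semicircle lies 4r/(3π) = 0.466854 m from the diameter, here below the top edge, so the centroid depth is h_c = 0.466854 m.
A = πr²/2 = π × 1.1²/2 = 1.90066 m².
Resultant F = γ·h_c·A = 7.88724 × 0.466854 × 1.90066 = 6.99859 kN.

F ≈ 7.00 kN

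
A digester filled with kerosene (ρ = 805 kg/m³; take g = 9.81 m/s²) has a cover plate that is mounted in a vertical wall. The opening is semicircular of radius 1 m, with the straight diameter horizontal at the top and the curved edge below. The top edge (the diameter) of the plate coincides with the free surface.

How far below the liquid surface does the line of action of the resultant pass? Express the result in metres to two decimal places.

γ = ρg = 805 × 9.81 / 1000 = 7.89705 kN/m³.
The centroid of a semicircle lies 4r/(3π) = 0.424413 m from the diameter, here below the top edge, so the centroid depth is h_c = 0.424413 m.
A = πr²/2 = π × 1²/2 = 1.5708 m².
Resultant F = γ·h_c·A = 7.89705 × 0.424413 × 1.5708 = 5.26471 kN.
I_c = (π/8 − 8/(9π))·r⁴ = 0.109757 × 1⁴ = 0.109757 m⁴.
Centre of pressure: y_p = y_c + I_c/(y_c·A) = 0.424413 + 0.109757/(0.424413 × 1.5708) = 0.424413 + 0.164635 = 0.589048 m along the plane.

h_p = 0.59 m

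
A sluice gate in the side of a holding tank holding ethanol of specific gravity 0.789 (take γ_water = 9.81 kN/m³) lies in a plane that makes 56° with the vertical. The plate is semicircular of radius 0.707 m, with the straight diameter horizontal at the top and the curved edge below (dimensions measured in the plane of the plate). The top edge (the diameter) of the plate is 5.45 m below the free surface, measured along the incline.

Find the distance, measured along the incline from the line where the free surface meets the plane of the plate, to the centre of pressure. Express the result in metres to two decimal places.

y_p = 5.76 m

γ = 0.789 × 9.81 = 7.74009 kN/m³.
The plate makes 56° with the vertical, i.e. θ = 90° − 56° = 34° to the horizontal. Measuring y along the incline from the free-surface line, vertical depth h = y·sinθ with sinθ = 0.559193.
The centroid of a semicircle lies 4r/(3π) = 0.30006 m from the diameter, here below the top edge, so y_c = 5.45 + 0.30006 = 5.75006 m and h_c = 5.75006 × 0.559193 = 3.21539 m.
A = πr²/2 = π × 0.707²/2 = 0.785161 m².
Resultant F = γ·h_c·A = 7.74009 × 3.21539 × 0.785161 = 19.5406 kN.
I_c = (π/8 − 8/(9π))·r⁴ = 0.109757 × 0.707⁴ = 0.0274227 m⁴.
Centre of pressure: y_p = y_c + I_c/(y_c·A) = 5.75006 + 0.0274227/(5.75006 × 0.785161) = 5.75006 + 0.00607406 = 5.75613 m along the plane.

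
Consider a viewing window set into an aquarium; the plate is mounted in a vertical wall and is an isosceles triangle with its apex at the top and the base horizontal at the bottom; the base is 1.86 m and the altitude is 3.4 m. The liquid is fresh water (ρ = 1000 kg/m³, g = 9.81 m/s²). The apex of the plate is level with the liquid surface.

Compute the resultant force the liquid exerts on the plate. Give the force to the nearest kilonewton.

F ≈ 70 kN

γ = ρg = 1000 × 9.81 = 9810 N/m³ = 9.81 kN/m³.
With the apex up, the centroid sits 2h/3 = 2 × 3.4/3 = 2.26667 m below the apex, so the centroid depth is h_c = 2.26667 m.
A = ½ × 1.86 × 3.4 = 3.162 m².
Resultant F = γ·h_c·A = 9.81 × 2.26667 × 3.162 = 70.3103 kN.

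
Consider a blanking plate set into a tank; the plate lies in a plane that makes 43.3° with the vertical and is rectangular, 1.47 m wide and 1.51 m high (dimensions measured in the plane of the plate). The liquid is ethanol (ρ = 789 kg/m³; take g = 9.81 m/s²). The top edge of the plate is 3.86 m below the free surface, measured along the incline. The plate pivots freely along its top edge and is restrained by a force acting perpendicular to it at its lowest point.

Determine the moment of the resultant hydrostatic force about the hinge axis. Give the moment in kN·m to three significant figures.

M ≈ 45.9 kN·m

γ = ρg = 789 × 9.81 / 1000 = 7.74009 kN/m³.
The plate makes 43.3° with the vertical, i.e. θ = 90° − 43.3° = 46.7° to the horizontal. Measuring y along the incline from the free-surface line, vertical depth h = y·sinθ with sinθ = 0.727773.
The centroid lies 1.51/2 = 0.755 m below the top edge, so y_c = 3.86 + 0.755 = 4.615 m and h_c = 4.615 × 0.727773 = 3.35867 m.
A = 1.47 × 1.51 = 2.2197 m².
Resultant F = γ·h_c·A = 7.74009 × 3.35867 × 2.2197 = 57.7042 kN.
I_c = b·h³/12 = 1.47 × 1.51³/12 = 0.421761 m⁴.
Centre of pressure: y_p = y_c + I_c/(y_c·A) = 4.615 + 0.421761/(4.615 × 2.2197) = 4.615 + 0.0411719 = 4.65617 m along the plane.
The resultant acts 0.755 + 0.0411719 = 0.796172 m (along the plate) below the hinge at the top edge, so the moment about the hinge is M = F × 0.796172 = 57.7042 × 0.796172 = 45.9425 kN·m.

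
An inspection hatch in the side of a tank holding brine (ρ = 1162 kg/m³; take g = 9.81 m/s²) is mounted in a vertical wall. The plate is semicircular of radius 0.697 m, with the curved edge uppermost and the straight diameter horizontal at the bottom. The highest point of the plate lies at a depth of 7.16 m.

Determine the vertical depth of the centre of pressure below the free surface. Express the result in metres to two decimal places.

h_p = 7.57 m

γ = ρg = 1162 × 9.81 / 1000 = 11.39922 kN/m³.
The centroid lies 4r/(3π) = 0.295816 m above the diameter, so r − 4r/(3π) = 0.697 − 0.295816 = 0.401184 m below the topmost point, so the centroid depth is h_c = 7.16 + 0.401184 = 7.56118 m.
A = πr²/2 = π × 0.697²/2 = 0.763107 m².
Resultant F = γ·h_c·A = 11.39922 × 7.56118 × 0.763107 = 65.7734 kN.
I_c = (π/8 − 8/(9π))·r⁴ = 0.109757 × 0.697⁴ = 0.0259038 m⁴.
Centre of pressure: y_p = y_c + I_c/(y_c·A) = 7.56118 + 0.0259038/(7.56118 × 0.763107) = 7.56118 + 0.0044894 = 7.56567 m along the plane.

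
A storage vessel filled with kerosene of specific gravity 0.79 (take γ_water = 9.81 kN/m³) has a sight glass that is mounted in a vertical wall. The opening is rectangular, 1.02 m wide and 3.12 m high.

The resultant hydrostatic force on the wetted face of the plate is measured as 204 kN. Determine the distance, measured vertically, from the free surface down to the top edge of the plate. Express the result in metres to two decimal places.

d_top ≈ 6.71 m

γ = 0.79 × 9.81 = 7.7499 kN/m³.
A = 1.02 × 3.12 = 3.1824 m².
From F = γ·h_c·A, the centroid depth is h_c = 204/(7.7499 × 3.1824) = 8.27141 m.
The centroid lies 3.12/2 = 1.56 m below the top edge, so the top edge sits at h_top = 8.27141 − 1.56 = 6.71141 m below the surface.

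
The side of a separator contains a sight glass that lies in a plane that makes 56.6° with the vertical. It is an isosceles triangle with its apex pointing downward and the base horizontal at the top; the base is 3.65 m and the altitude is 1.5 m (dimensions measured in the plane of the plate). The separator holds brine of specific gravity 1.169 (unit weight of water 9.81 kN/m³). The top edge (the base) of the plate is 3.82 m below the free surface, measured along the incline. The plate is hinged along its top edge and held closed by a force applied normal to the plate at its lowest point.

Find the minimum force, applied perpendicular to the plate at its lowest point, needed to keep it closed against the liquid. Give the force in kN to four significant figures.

P ≈ 26.33 kN

γ = 1.169 × 9.81 = 11.46789 kN/m³.
The plate makes 56.6° with the vertical, i.e. θ = 90° − 56.6° = 33.4° to the horizontal. Measuring y along the incline from the free-surface line, vertical depth h = y·sinθ with sinθ = 0.550481.
With the apex down, the centroid sits h/3 = 1.5/3 = 0.5 m below the base (the top edge), so y_c = 3.82 + 0.5 = 4.32 m and h_c = 4.32 × 0.550481 = 2.37808 m.
A = ½ × 3.65 × 1.5 = 2.7375 m².
Resultant F = γ·h_c·A = 11.46789 × 2.37808 × 2.7375 = 74.6559 kN.
I_c = b·h³/36 = 3.65 × 1.5³/36 = 0.342187 m⁴.
Centre of pressure: y_p = y_c + I_c/(y_c·A) = 4.32 + 0.342187/(4.32 × 2.7375) = 4.32 + 0.0289351 = 4.34894 m along the plane.
The resultant acts 0.5 + 0.0289351 = 0.528935 m (along the plate) below the hinge at the top edge, so the moment about the hinge is M = F × 0.528935 = 74.6559 × 0.528935 = 39.4881 kN·m.
A normal force at the bottom, 1.5 m from the hinge, must supply this moment: P = 39.4881/1.5 = 26.3254 kN.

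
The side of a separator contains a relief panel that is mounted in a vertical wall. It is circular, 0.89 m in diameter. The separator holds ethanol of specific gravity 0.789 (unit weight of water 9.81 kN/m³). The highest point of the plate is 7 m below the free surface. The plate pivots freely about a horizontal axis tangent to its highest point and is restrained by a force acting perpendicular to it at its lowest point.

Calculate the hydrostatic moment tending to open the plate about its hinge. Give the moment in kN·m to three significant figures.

M ≈ 16.2 kN·m

γ = 0.789 × 9.81 = 7.74009 kN/m³.
The centroid is at the centre, 0.445 m below the top of the plate, so the centroid depth is h_c = 7 + 0.445 = 7.445 m.
A = π(0.445)² = 0.622114 m².
Resultant F = γ·h_c·A = 7.74009 × 7.445 × 0.622114 = 35.8493 kN.
I_c = πr⁴/4 = π × 0.445⁴/4 = 0.0307985 m⁴.
Centre of pressure: y_p = y_c + I_c/(y_c·A) = 7.445 + 0.0307985/(7.445 × 0.622114) = 7.445 + 0.00664959 = 7.45165 m along the plane.
The resultant acts 0.445 + 0.00664959 = 0.45165 m (along the plate) below the hinge at the top edge, so the moment about the hinge is M = F × 0.45165 = 35.8493 × 0.45165 = 16.1913 kN·m.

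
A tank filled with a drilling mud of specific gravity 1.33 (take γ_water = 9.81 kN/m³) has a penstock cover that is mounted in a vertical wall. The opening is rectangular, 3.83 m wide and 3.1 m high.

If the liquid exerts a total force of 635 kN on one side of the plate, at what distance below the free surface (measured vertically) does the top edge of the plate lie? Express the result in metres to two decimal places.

γ = 1.33 × 9.81 = 13.0473 kN/m³.
A = 3.83 × 3.1 = 11.873 m².
From F = γ·h_c·A, the centroid depth is h_c = 635/(13.0473 × 11.873) = 4.09914 m.
The centroid lies 3.1/2 = 1.55 m below the top edge, so the top edge sits at h_top = 4.09914 − 1.55 = 2.54914 m below the surface.

d_top ≈ 2.55 m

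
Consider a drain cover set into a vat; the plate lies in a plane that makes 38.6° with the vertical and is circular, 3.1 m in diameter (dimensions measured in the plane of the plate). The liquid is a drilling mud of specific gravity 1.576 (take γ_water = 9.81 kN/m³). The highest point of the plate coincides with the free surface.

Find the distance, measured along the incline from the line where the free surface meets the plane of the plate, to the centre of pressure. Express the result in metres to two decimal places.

γ = 1.576 × 9.81 = 15.46056 kN/m³.
The plate makes 38.6° with the vertical, i.e. θ = 90° − 38.6° = 51.4° to the horizontal. Measuring y along the incline from the free-surface line, vertical depth h = y·sinθ with sinθ = 0.781520.
The centroid is at the centre, 1.55 m below the top of the plate, so y_c = 1.55 m and h_c = 1.55 × 0.781520 = 1.21136 m.
A = π(1.55)² = 7.54768 m².
Resultant F = γ·h_c·A = 15.46056 × 1.21136 × 7.54768 = 141.355 kN.
I_c = πr⁴/4 = π × 1.55⁴/4 = 4.53332 m⁴.
Centre of pressure: y_p = y_c + I_c/(y_c·A) = 1.55 + 4.53332/(1.55 × 7.54768) = 1.55 + 0.3875 = 1.9375 m along the plane.

y_p = 1.94 m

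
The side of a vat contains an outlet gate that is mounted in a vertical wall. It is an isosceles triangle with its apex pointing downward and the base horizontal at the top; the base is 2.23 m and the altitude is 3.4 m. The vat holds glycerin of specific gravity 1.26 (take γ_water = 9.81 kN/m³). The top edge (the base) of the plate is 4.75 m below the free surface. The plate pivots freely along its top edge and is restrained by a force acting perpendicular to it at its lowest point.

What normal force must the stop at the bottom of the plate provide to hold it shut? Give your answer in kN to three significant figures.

P ≈ 101 kN

γ = 1.26 × 9.81 = 12.3606 kN/m³.
With the apex down, the centroid sits h/3 = 3.4/3 = 1.13333 m below the base (the top edge), so the centroid depth is h_c = 4.75 + 1.13333 = 5.88333 m.
A = ½ × 2.23 × 3.4 = 3.791 m².
Resultant F = γ·h_c·A = 12.3606 × 5.88333 × 3.791 = 275.687 kN.
I_c = b·h³/36 = 2.23 × 3.4³/36 = 2.43466 m⁴.
Centre of pressure: y_p = y_c + I_c/(y_c·A) = 5.88333 + 2.43466/(5.88333 × 3.791) = 5.88333 + 0.109159 = 5.99249 m along the plane.
The resultant acts 1.13333 + 0.109159 = 1.24249 m (along the plate) below the hinge at the top edge, so the moment about the hinge is M = F × 1.24249 = 275.687 × 1.24249 = 342.538 kN·m.
A normal force at the bottom, 3.4 m from the hinge, must supply this moment: P = 342.538/3.4 = 100.746 kN.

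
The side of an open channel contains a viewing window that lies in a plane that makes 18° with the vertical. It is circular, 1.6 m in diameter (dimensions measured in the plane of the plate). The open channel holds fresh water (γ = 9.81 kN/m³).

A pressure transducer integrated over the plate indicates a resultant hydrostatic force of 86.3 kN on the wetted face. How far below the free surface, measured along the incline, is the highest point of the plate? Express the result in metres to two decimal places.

γ = 9.81 kN/m³.
A = π(0.8)² = 2.01062 m².
From F = γ·h_c·A, the centroid depth is h_c = 86.3/(9.81 × 2.01062) = 4.37534 m.
The plate makes 18° with the vertical, i.e. θ = 90° − 18° = 72° to the horizontal. Measuring y along the incline from the free-surface line, vertical depth h = y·sinθ with sinθ = 0.951057.
Along the incline, y_c = h_c/sinθ = 4.37534/0.951057 = 4.6005 m.
The centroid is at the centre, 0.8 m below the top of the plate, so the highest point sits at y_top = 4.6005 − 0.8 = 3.8005 m along the incline.

y_top ≈ 3.80 m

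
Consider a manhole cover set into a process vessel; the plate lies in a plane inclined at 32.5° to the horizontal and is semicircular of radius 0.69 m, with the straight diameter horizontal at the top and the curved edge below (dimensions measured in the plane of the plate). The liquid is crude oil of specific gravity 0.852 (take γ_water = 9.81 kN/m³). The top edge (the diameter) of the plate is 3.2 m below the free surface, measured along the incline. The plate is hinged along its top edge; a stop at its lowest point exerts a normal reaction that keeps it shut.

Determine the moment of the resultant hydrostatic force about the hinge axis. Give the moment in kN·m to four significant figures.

γ = 0.852 × 9.81 = 8.35812 kN/m³.
Let θ = 32.5° be the plate's angle to the horizontal; measure y along the incline from where the plane meets the free surface. Vertical depth h = y·sinθ with sinθ = 0.537300.
The centroid of a semicircle lies 4r/(3π) = 0.292845 m from the diameter, here below the top edge, so y_c = 3.2 + 0.292845 = 3.49284 m and h_c = 3.49284 × 0.537300 = 1.8767 m.
A = πr²/2 = π × 0.69²/2 = 0.747856 m².
Resultant F = γ·h_c·A = 8.35812 × 1.8767 × 0.747856 = 11.7306 kN.
I_c = (π/8 − 8/(9π))·r⁴ = 0.109757 × 0.69⁴ = 0.0248788 m⁴.
Centre of pressure: y_p = y_c + I_c/(y_c·A) = 3.49284 + 0.0248788/(3.49284 × 0.747856) = 3.49284 + 0.00952429 = 3.50236 m along the plane.
The resultant acts 0.292845 + 0.00952429 = 0.302369 m (along the plate) below the hinge at the top edge, so the moment about the hinge is M = F × 0.302369 = 11.7306 × 0.302369 = 3.54697 kN·m.

M ≈ 3.547 kN·m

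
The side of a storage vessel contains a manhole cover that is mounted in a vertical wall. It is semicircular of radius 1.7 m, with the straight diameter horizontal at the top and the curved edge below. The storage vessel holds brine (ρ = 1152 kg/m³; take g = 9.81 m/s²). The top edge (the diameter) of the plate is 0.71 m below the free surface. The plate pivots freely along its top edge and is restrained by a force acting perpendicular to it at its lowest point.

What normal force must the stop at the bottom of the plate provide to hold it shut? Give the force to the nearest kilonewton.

P ≈ 37 kN

γ = ρg = 1152 × 9.81 / 1000 = 11.30112 kN/m³.
The centroid of a semicircle lies 4r/(3π) = 0.721502 m from the diameter, here below the top edge, so the centroid depth is h_c = 0.71 + 0.721502 = 1.4315 m.
A = πr²/2 = π × 1.7²/2 = 4.5396 m².
Resultant F = γ·h_c·A = 11.30112 × 1.4315 × 4.5396 = 73.4396 kN.
I_c = (π/8 − 8/(9π))·r⁴ = 0.109757 × 1.7⁴ = 0.916701 m⁴.
Centre of pressure: y_p = y_c + I_c/(y_c·A) = 1.4315 + 0.916701/(1.4315 × 4.5396) = 1.4315 + 0.141065 = 1.57256 m along the plane.
The resultant acts 0.721502 + 0.141065 = 0.862567 m (along the plate) below the hinge at the top edge, so the moment about the hinge is M = F × 0.862567 = 73.4396 × 0.862567 = 63.3466 kN·m.
A normal force at the bottom, 1.7 m from the hinge, must supply this moment: P = 63.3466/1.7 = 37.2627 kN.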